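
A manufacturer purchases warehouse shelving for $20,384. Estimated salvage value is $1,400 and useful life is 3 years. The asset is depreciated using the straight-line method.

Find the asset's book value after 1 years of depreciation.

Depreciable base = $20,384 − $1,400 = $18,984.
Annual expense = $18,984 / 3 = $6,328.
End of year 1: book value $14,056.

$14,056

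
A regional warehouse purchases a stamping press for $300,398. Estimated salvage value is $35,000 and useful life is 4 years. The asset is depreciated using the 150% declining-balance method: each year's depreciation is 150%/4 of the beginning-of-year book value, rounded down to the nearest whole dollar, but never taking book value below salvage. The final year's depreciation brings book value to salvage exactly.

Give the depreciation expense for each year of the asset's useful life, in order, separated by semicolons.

Depreciable base = $300,398 − $35,000 = $265,398.
Year 1: ⌊$300,398 × 150%/4⌋ = $112,649. Book value $187,749.
Year 2: ⌊$187,749 × 150%/4⌋ = $70,405. Book value $117,344.
Year 3: ⌊$117,344 × 150%/4⌋ = $44,004. Book value $73,340.
Year 4 (final): $73,340 − $35,000 = $38,340. Book value $35,000.

$112,649; $70,405; $44,004; $38,340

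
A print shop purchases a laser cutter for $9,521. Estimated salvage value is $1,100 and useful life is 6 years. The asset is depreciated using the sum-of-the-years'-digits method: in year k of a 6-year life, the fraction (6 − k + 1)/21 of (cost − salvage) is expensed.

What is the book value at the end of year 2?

$5,110

Depreciable base = $9,521 − $1,100 = $8,421.
Sum of the years' digits = 6+5+4+3+2+1 = 21.
Year 1: $8,421 × 6/21 = $2,406. Book value $7,115.
Year 2: $8,421 × 5/21 = $2,005. Book value $5,110.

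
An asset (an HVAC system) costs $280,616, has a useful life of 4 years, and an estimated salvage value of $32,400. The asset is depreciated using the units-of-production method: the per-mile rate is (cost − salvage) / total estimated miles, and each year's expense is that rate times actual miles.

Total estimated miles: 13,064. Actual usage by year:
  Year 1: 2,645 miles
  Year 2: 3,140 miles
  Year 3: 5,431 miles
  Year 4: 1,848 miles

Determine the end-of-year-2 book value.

Depreciable base = $280,616 − $32,400 = $248,216.
Rate = $248,216 / 13,064 miles = $19 per mile.
Year 1: 2,645 × $19 = $50,255. Book value $230,361.
Year 2: 3,140 × $19 = $59,660. Book value $170,701.

$170,701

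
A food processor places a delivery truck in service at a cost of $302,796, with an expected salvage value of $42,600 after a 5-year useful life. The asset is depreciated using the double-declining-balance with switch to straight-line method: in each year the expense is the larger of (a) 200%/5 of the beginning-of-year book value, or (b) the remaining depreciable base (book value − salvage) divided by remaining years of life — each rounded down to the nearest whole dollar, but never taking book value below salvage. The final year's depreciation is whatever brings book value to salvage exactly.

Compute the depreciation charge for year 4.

Depreciable base = $302,796 − $42,600 = $260,196.
Year 1: DB = ⌊$302,796 × 200%/5⌋ = $121,118; SL = ⌊$260,196/5⌋ = $52,039 → take DB $121,118. Book value $181,678.
Year 2: DB = ⌊$181,678 × 200%/5⌋ = $72,671; SL = ⌊$139,078/4⌋ = $34,769 → take DB $72,671. Book value $109,007.
Year 3: DB = ⌊$109,007 × 200%/5⌋ = $43,602; SL = ⌊$66,407/3⌋ = $22,135 → take DB $43,602. Book value $65,405.
Year 4: DB = ⌊$65,405 × 200%/5⌋ = $26,162; SL = ⌊$22,805/2⌋ = $11,402 → take DB $26,162, capped at $22,805. Book value $42,600.

$22,805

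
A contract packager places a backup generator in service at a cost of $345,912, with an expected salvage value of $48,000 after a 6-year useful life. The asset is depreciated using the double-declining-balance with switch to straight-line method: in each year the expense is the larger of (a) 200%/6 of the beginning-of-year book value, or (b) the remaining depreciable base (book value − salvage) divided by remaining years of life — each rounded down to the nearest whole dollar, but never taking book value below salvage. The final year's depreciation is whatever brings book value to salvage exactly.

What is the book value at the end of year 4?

Depreciable base = $345,912 − $48,000 = $297,912.
Year 1: DB = ⌊$345,912 × 200%/6⌋ = $115,304; SL = ⌊$297,912/6⌋ = $49,652 → take DB $115,304. Book value $230,608.
Year 2: DB = ⌊$230,608 × 200%/6⌋ = $76,869; SL = ⌊$182,608/5⌋ = $36,521 → take DB $76,869. Book value $153,739.
Year 3: DB = ⌊$153,739 × 200%/6⌋ = $51,246; SL = ⌊$105,739/4⌋ = $26,434 → take DB $51,246. Book value $102,493.
Year 4: DB = ⌊$102,493 × 200%/6⌋ = $34,164; SL = ⌊$54,493/3⌋ = $18,164 → take DB $34,164. Book value $68,329.

$68,329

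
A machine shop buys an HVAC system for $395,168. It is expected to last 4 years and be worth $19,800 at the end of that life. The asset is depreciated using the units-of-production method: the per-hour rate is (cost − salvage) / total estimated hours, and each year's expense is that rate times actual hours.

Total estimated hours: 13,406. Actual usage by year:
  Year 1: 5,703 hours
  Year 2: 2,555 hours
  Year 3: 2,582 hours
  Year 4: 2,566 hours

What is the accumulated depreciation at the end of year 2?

$231,224

Depreciable base = $395,168 − $19,800 = $375,368.
Rate = $375,368 / 13,406 hours = $28 per hour.
Year 1: 5,703 × $28 = $159,684. Book value $235,484.
Year 2: 2,555 × $28 = $71,540. Book value $163,944.
Accumulated through year 2 = $395,168 − $163,944 = $231,224.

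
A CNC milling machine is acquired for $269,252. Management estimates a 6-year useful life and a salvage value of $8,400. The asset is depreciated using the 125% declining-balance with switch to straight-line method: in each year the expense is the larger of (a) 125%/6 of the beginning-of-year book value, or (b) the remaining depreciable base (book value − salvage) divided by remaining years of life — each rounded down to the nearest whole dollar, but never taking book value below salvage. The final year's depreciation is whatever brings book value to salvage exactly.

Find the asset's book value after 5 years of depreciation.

$48,488

Depreciable base = $269,252 − $8,400 = $260,852.
Year 1: DB = ⌊$269,252 × 125%/6⌋ = $56,094; SL = ⌊$260,852/6⌋ = $43,475 → take DB $56,094. Book value $213,158.
Year 2: DB = ⌊$213,158 × 125%/6⌋ = $44,407; SL = ⌊$204,758/5⌋ = $40,951 → take DB $44,407. Book value $168,751.
Year 3: DB = ⌊$168,751 × 125%/6⌋ = $35,156; SL = ⌊$160,351/4⌋ = $40,087 → take SL $40,087. Book value $128,664.
Year 4: DB = ⌊$128,664 × 125%/6⌋ = $26,805; SL = ⌊$120,264/3⌋ = $40,088 → take SL $40,088. Book value $88,576.
Year 5: DB = ⌊$88,576 × 125%/6⌋ = $18,453; SL = ⌊$80,176/2⌋ = $40,088 → take SL $40,088. Book value $48,488.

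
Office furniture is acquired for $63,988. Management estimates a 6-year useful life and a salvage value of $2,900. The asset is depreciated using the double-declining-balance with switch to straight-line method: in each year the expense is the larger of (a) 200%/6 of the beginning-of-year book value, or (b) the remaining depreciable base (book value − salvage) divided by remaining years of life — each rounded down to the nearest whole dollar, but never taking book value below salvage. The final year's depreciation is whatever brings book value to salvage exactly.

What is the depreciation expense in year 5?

Depreciable base = $63,988 − $2,900 = $61,088.
Year 1: DB = ⌊$63,988 × 200%/6⌋ = $21,329; SL = ⌊$61,088/6⌋ = $10,181 → take DB $21,329. Book value $42,659.
Year 2: DB = ⌊$42,659 × 200%/6⌋ = $14,219; SL = ⌊$39,759/5⌋ = $7,951 → take DB $14,219. Book value $28,440.
Year 3: DB = ⌊$28,440 × 200%/6⌋ = $9,480; SL = ⌊$25,540/4⌋ = $6,385 → take DB $9,480. Book value $18,960.
Year 4: DB = ⌊$18,960 × 200%/6⌋ = $6,320; SL = ⌊$16,060/3⌋ = $5,353 → take DB $6,320. Book value $12,640.
Year 5: DB = ⌊$12,640 × 200%/6⌋ = $4,213; SL = ⌊$9,740/2⌋ = $4,870 → take SL $4,870. Book value $7,770.

$4,870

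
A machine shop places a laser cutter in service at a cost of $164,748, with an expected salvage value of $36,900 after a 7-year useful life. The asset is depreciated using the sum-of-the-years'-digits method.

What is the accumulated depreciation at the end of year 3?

$82,188

Depreciable base = $164,748 − $36,900 = $127,848.
Sum of the years' digits = 7+6+5+4+3+2+1 = 28.
Year 1: $127,848 × 7/28 = $31,962. Book value $132,786.
Year 2: $127,848 × 6/28 = $27,396. Book value $105,390.
Year 3: $127,848 × 5/28 = $22,830. Book value $82,560.
Accumulated through year 3 = $164,748 − $82,560 = $82,188.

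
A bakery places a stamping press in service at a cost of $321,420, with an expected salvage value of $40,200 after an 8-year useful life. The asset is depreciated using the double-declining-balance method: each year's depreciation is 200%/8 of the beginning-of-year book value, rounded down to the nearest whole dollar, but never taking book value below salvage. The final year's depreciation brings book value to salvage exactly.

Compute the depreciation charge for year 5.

Depreciable base = $321,420 − $40,200 = $281,220.
Year 1: ⌊$321,420 × 200%/8⌋ = $80,355. Book value $241,065.
Year 2: ⌊$241,065 × 200%/8⌋ = $60,266. Book value $180,799.
Year 3: ⌊$180,799 × 200%/8⌋ = $45,199. Book value $135,600.
Year 4: ⌊$135,600 × 200%/8⌋ = $33,900. Book value $101,700.
Year 5: ⌊$101,700 × 200%/8⌋ = $25,425. Book value $76,275.

$25,425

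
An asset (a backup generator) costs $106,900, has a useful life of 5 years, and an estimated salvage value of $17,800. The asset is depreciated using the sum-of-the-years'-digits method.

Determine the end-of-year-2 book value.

Depreciable base = $106,900 − $17,800 = $89,100.
Sum of the years' digits = 5+4+3+2+1 = 15.
Year 1: $89,100 × 5/15 = $29,700. Book value $77,200.
Year 2: $89,100 × 4/15 = $23,760. Book value $53,440.

$53,440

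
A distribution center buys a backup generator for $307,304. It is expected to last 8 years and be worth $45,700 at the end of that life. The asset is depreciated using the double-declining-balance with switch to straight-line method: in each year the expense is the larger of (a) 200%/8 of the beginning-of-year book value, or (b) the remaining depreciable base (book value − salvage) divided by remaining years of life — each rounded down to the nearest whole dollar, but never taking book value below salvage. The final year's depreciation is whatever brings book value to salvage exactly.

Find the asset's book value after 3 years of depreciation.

Depreciable base = $307,304 − $45,700 = $261,604.
Year 1: DB = ⌊$307,304 × 200%/8⌋ = $76,826; SL = ⌊$261,604/8⌋ = $32,700 → take DB $76,826. Book value $230,478.
Year 2: DB = ⌊$230,478 × 200%/8⌋ = $57,619; SL = ⌊$184,778/7⌋ = $26,396 → take DB $57,619. Book value $172,859.
Year 3: DB = ⌊$172,859 × 200%/8⌋ = $43,214; SL = ⌊$127,159/6⌋ = $21,193 → take DB $43,214. Book value $129,645.

$129,645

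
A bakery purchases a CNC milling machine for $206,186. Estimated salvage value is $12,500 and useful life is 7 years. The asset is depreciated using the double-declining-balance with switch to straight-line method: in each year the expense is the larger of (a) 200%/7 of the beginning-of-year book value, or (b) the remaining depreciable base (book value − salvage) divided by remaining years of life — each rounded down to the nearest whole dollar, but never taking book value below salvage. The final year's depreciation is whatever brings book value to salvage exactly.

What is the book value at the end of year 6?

$25,419

Depreciable base = $206,186 − $12,500 = $193,686.
Year 1: DB = ⌊$206,186 × 200%/7⌋ = $58,910; SL = ⌊$193,686/7⌋ = $27,669 → take DB $58,910. Book value $147,276.
Year 2: DB = ⌊$147,276 × 200%/7⌋ = $42,078; SL = ⌊$134,776/6⌋ = $22,462 → take DB $42,078. Book value $105,198.
Year 3: DB = ⌊$105,198 × 200%/7⌋ = $30,056; SL = ⌊$92,698/5⌋ = $18,539 → take DB $30,056. Book value $75,142.
Year 4: DB = ⌊$75,142 × 200%/7⌋ = $21,469; SL = ⌊$62,642/4⌋ = $15,660 → take DB $21,469. Book value $53,673.
Year 5: DB = ⌊$53,673 × 200%/7⌋ = $15,335; SL = ⌊$41,173/3⌋ = $13,724 → take DB $15,335. Book value $38,338.
Year 6: DB = ⌊$38,338 × 200%/7⌋ = $10,953; SL = ⌊$25,838/2⌋ = $12,919 → take SL $12,919. Book value $25,419.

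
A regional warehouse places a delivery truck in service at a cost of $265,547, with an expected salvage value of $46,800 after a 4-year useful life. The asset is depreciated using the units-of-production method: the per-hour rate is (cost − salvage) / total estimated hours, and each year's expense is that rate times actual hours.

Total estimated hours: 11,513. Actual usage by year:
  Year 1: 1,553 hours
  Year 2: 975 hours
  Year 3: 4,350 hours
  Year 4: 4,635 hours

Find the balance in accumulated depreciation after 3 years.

$130,682

Depreciable base = $265,547 − $46,800 = $218,747.
Rate = $218,747 / 11,513 hours = $19 per hour.
Year 1: 1,553 × $19 = $29,507. Book value $236,040.
Year 2: 975 × $19 = $18,525. Book value $217,515.
Year 3: 4,350 × $19 = $82,650. Book value $134,865.
Accumulated through year 3 = $265,547 − $134,865 = $130,682.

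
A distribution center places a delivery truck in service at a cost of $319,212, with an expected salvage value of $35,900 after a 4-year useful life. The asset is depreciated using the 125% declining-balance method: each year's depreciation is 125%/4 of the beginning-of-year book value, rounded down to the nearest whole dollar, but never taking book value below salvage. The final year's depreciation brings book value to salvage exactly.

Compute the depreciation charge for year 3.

$47,149

Depreciable base = $319,212 − $35,900 = $283,312.
Year 1: ⌊$319,212 × 125%/4⌋ = $99,753. Book value $219,459.
Year 2: ⌊$219,459 × 125%/4⌋ = $68,580. Book value $150,879.
Year 3: ⌊$150,879 × 125%/4⌋ = $47,149. Book value $103,730.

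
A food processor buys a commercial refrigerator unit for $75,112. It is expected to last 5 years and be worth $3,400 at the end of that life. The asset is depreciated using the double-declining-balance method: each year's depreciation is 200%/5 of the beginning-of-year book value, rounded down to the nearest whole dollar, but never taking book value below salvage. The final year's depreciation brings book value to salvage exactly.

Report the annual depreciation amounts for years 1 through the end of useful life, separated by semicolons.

Depreciable base = $75,112 − $3,400 = $71,712.
Year 1: ⌊$75,112 × 200%/5⌋ = $30,044. Book value $45,068.
Year 2: ⌊$45,068 × 200%/5⌋ = $18,027. Book value $27,041.
Year 3: ⌊$27,041 × 200%/5⌋ = $10,816. Book value $16,225.
Year 4: ⌊$16,225 × 200%/5⌋ = $6,490. Book value $9,735.
Year 5 (final): $9,735 − $3,400 = $6,335. Book value $3,400.

$30,044; $18,027; $10,816; $6,490; $6,335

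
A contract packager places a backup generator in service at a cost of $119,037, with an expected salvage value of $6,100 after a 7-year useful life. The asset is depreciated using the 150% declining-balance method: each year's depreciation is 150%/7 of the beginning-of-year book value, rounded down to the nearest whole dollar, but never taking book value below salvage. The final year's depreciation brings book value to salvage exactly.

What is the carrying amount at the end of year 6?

$28,009

Depreciable base = $119,037 − $6,100 = $112,937.
Year 1: ⌊$119,037 × 150%/7⌋ = $25,507. Book value $93,530.
Year 2: ⌊$93,530 × 150%/7⌋ = $20,042. Book value $73,488.
Year 3: ⌊$73,488 × 150%/7⌋ = $15,747. Book value $57,741.
Year 4: ⌊$57,741 × 150%/7⌋ = $12,373. Book value $45,368.
Year 5: ⌊$45,368 × 150%/7⌋ = $9,721. Book value $35,647.
Year 6: ⌊$35,647 × 150%/7⌋ = $7,638. Book value $28,009.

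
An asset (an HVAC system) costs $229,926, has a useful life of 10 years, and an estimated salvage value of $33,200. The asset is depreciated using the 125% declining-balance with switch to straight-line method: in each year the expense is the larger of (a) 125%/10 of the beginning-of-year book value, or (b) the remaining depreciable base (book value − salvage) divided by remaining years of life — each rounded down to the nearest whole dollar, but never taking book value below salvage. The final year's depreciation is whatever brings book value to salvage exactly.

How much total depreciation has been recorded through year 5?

Depreciable base = $229,926 − $33,200 = $196,726.
Year 1: DB = ⌊$229,926 × 125%/10⌋ = $28,740; SL = ⌊$196,726/10⌋ = $19,672 → take DB $28,740. Book value $201,186.
Year 2: DB = ⌊$201,186 × 125%/10⌋ = $25,148; SL = ⌊$167,986/9⌋ = $18,665 → take DB $25,148. Book value $176,038.
Year 3: DB = ⌊$176,038 × 125%/10⌋ = $22,004; SL = ⌊$142,838/8⌋ = $17,854 → take DB $22,004. Book value $154,034.
Year 4: DB = ⌊$154,034 × 125%/10⌋ = $19,254; SL = ⌊$120,834/7⌋ = $17,262 → take DB $19,254. Book value $134,780.
Year 5: DB = ⌊$134,780 × 125%/10⌋ = $16,847; SL = ⌊$101,580/6⌋ = $16,930 → take SL $16,930. Book value $117,850.
Accumulated through year 5 = $229,926 − $117,850 = $112,076.

$112,076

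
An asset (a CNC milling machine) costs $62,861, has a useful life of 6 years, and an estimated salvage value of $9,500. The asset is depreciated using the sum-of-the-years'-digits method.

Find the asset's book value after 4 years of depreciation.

$17,123

Depreciable base = $62,861 − $9,500 = $53,361.
Sum of the years' digits = 6+5+4+3+2+1 = 21.
Year 1: $53,361 × 6/21 = $15,246. Book value $47,615.
Year 2: $53,361 × 5/21 = $12,705. Book value $34,910.
Year 3: $53,361 × 4/21 = $10,164. Book value $24,746.
Year 4: $53,361 × 3/21 = $7,623. Book value $17,123.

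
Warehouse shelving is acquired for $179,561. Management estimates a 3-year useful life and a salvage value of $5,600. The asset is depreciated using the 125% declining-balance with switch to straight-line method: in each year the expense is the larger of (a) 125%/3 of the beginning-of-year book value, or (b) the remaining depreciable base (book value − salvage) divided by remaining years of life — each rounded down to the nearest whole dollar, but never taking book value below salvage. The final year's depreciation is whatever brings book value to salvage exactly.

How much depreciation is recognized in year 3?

$49,572

Depreciable base = $179,561 − $5,600 = $173,961.
Year 1: DB = ⌊$179,561 × 125%/3⌋ = $74,817; SL = ⌊$173,961/3⌋ = $57,987 → take DB $74,817. Book value $104,744.
Year 2: DB = ⌊$104,744 × 125%/3⌋ = $43,643; SL = ⌊$99,144/2⌋ = $49,572 → take SL $49,572. Book value $55,172.
Year 3 (final): $55,172 − $5,600 = $49,572. Book value $5,600.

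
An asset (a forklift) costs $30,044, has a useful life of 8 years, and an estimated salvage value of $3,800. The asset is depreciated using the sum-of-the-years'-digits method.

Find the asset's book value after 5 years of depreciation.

Depreciable base = $30,044 − $3,800 = $26,244.
Sum of the years' digits = 8+7+6+5+4+3+2+1 = 36.
Year 1: $26,244 × 8/36 = $5,832. Book value $24,212.
Year 2: $26,244 × 7/36 = $5,103. Book value $19,109.
Year 3: $26,244 × 6/36 = $4,374. Book value $14,735.
Year 4: $26,244 × 5/36 = $3,645. Book value $11,090.
Year 5: $26,244 × 4/36 = $2,916. Book value $8,174.

$8,174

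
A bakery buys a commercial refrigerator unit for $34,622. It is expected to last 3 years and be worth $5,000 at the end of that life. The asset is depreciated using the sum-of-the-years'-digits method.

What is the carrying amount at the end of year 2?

Depreciable base = $34,622 − $5,000 = $29,622.
Sum of the years' digits = 3+2+1 = 6.
Year 1: $29,622 × 3/6 = $14,811. Book value $19,811.
Year 2: $29,622 × 2/6 = $9,874. Book value $9,937.

$9,937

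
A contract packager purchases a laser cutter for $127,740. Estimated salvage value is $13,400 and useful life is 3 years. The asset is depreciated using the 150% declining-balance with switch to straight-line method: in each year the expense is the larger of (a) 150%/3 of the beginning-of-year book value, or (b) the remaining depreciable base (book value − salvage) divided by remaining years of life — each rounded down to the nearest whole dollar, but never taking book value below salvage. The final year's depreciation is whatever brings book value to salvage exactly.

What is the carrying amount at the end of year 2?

$31,935

Depreciable base = $127,740 − $13,400 = $114,340.
Year 1: DB = ⌊$127,740 × 150%/3⌋ = $63,870; SL = ⌊$114,340/3⌋ = $38,113 → take DB $63,870. Book value $63,870.
Year 2: DB = ⌊$63,870 × 150%/3⌋ = $31,935; SL = ⌊$50,470/2⌋ = $25,235 → take DB $31,935. Book value $31,935.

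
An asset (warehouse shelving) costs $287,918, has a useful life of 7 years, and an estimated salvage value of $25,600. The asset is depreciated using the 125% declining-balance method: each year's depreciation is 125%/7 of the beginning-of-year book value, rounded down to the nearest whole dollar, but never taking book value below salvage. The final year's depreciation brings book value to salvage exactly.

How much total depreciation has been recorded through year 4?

$156,833

Depreciable base = $287,918 − $25,600 = $262,318.
Year 1: ⌊$287,918 × 125%/7⌋ = $51,413. Book value $236,505.
Year 2: ⌊$236,505 × 125%/7⌋ = $42,233. Book value $194,272.
Year 3: ⌊$194,272 × 125%/7⌋ = $34,691. Book value $159,581.
Year 4: ⌊$159,581 × 125%/7⌋ = $28,496. Book value $131,085.
Accumulated through year 4 = $287,918 − $131,085 = $156,833.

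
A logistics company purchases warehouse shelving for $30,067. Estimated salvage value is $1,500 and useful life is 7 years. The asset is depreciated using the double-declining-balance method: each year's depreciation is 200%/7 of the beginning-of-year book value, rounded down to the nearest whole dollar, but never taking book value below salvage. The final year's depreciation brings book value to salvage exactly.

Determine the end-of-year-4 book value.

$7,828

Depreciable base = $30,067 − $1,500 = $28,567.
Year 1: ⌊$30,067 × 200%/7⌋ = $8,590. Book value $21,477.
Year 2: ⌊$21,477 × 200%/7⌋ = $6,136. Book value $15,341.
Year 3: ⌊$15,341 × 200%/7⌋ = $4,383. Book value $10,958.
Year 4: ⌊$10,958 × 200%/7⌋ = $3,130. Book value $7,828.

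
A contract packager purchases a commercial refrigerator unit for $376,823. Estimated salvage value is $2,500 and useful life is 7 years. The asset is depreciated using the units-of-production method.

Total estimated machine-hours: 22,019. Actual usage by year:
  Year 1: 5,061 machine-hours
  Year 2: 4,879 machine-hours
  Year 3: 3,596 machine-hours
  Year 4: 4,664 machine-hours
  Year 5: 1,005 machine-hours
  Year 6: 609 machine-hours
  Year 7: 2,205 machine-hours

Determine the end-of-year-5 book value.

Depreciable base = $376,823 − $2,500 = $374,323.
Rate = $374,323 / 22,019 machine-hours = $17 per machine-hour.
Year 1: 5,061 × $17 = $86,037. Book value $290,786.
Year 2: 4,879 × $17 = $82,943. Book value $207,843.
Year 3: 3,596 × $17 = $61,132. Book value $146,711.
Year 4: 4,664 × $17 = $79,288. Book value $67,423.
Year 5: 1,005 × $17 = $17,085. Book value $50,338.

$50,338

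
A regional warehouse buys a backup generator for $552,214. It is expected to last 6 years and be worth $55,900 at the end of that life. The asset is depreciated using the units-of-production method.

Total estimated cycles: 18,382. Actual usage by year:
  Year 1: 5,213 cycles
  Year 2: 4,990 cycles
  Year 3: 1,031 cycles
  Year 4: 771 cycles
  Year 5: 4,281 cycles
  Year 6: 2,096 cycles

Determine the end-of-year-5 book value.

$112,492

Depreciable base = $552,214 − $55,900 = $496,314.
Rate = $496,314 / 18,382 cycles = $27 per cycle.
Year 1: 5,213 × $27 = $140,751. Book value $411,463.
Year 2: 4,990 × $27 = $134,730. Book value $276,733.
Year 3: 1,031 × $27 = $27,837. Book value $248,896.
Year 4: 771 × $27 = $20,817. Book value $228,079.
Year 5: 4,281 × $27 = $115,587. Book value $112,492.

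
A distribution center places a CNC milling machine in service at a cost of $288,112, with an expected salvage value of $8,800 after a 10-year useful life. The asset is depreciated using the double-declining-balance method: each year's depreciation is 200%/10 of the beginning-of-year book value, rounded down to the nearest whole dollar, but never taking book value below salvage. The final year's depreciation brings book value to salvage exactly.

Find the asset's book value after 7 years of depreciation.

$60,423

Depreciable base = $288,112 − $8,800 = $279,312.
Year 1: ⌊$288,112 × 200%/10⌋ = $57,622. Book value $230,490.
Year 2: ⌊$230,490 × 200%/10⌋ = $46,098. Book value $184,392.
Year 3: ⌊$184,392 × 200%/10⌋ = $36,878. Book value $147,514.
Year 4: ⌊$147,514 × 200%/10⌋ = $29,502. Book value $118,012.
Year 5: ⌊$118,012 × 200%/10⌋ = $23,602. Book value $94,410.
Year 6: ⌊$94,410 × 200%/10⌋ = $18,882. Book value $75,528.
Year 7: ⌊$75,528 × 200%/10⌋ = $15,105. Book value $60,423.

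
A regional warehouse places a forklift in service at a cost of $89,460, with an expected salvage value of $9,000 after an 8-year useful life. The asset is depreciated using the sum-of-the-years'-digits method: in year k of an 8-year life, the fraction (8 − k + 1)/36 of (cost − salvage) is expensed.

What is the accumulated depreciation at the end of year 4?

Depreciable base = $89,460 − $9,000 = $80,460.
Sum of the years' digits = 8+7+6+5+4+3+2+1 = 36.
Year 1: $80,460 × 8/36 = $17,880. Book value $71,580.
Year 2: $80,460 × 7/36 = $15,645. Book value $55,935.
Year 3: $80,460 × 6/36 = $13,410. Book value $42,525.
Year 4: $80,460 × 5/36 = $11,175. Book value $31,350.
Accumulated through year 4 = $89,460 − $31,350 = $58,110.

$58,110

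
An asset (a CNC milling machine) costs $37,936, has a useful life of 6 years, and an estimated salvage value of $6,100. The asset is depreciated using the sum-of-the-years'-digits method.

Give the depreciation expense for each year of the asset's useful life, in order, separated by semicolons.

$9,096; $7,580; $6,064; $4,548; $3,032; $1,516

Depreciable base = $37,936 − $6,100 = $31,836.
Sum of the years' digits = 6+5+4+3+2+1 = 21.
Year 1: $31,836 × 6/21 = $9,096. Book value $28,840.
Year 2: $31,836 × 5/21 = $7,580. Book value $21,260.
Year 3: $31,836 × 4/21 = $6,064. Book value $15,196.
Year 4: $31,836 × 3/21 = $4,548. Book value $10,648.
Year 5: $31,836 × 2/21 = $3,032. Book value $7,616.
Year 6: $31,836 × 1/21 = $1,516. Book value $6,100.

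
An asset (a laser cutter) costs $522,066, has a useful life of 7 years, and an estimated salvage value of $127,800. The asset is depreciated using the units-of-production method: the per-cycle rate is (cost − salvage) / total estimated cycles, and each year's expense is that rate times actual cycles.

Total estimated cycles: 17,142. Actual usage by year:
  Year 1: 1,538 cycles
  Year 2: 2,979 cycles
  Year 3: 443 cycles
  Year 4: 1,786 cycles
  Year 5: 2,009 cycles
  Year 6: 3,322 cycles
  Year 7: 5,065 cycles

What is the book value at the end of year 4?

Depreciable base = $522,066 − $127,800 = $394,266.
Rate = $394,266 / 17,142 cycles = $23 per cycle.
Year 1: 1,538 × $23 = $35,374. Book value $486,692.
Year 2: 2,979 × $23 = $68,517. Book value $418,175.
Year 3: 443 × $23 = $10,189. Book value $407,986.
Year 4: 1,786 × $23 = $41,078. Book value $366,908.

$366,908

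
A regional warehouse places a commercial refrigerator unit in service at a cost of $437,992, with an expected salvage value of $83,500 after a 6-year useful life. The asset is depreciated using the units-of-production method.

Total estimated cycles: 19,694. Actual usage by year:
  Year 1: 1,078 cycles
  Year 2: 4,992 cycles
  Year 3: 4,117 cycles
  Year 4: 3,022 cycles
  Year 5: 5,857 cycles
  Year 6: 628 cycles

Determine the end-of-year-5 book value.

Depreciable base = $437,992 − $83,500 = $354,492.
Rate = $354,492 / 19,694 cycles = $18 per cycle.
Year 1: 1,078 × $18 = $19,404. Book value $418,588.
Year 2: 4,992 × $18 = $89,856. Book value $328,732.
Year 3: 4,117 × $18 = $74,106. Book value $254,626.
Year 4: 3,022 × $18 = $54,396. Book value $200,230.
Year 5: 5,857 × $18 = $105,426. Book value $94,804.

$94,804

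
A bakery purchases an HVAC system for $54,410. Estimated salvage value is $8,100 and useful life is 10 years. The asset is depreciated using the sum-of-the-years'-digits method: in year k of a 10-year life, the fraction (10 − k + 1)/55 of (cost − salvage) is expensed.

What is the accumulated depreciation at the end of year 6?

$37,890

Depreciable base = $54,410 − $8,100 = $46,310.
Sum of the years' digits = 10+9+8+7+6+5+4+3+2+1 = 55.
Year 1: $46,310 × 10/55 = $8,420. Book value $45,990.
Year 2: $46,310 × 9/55 = $7,578. Book value $38,412.
Year 3: $46,310 × 8/55 = $6,736. Book value $31,676.
Year 4: $46,310 × 7/55 = $5,894. Book value $25,782.
Year 5: $46,310 × 6/55 = $5,052. Book value $20,730.
Year 6: $46,310 × 5/55 = $4,210. Book value $16,520.
Accumulated through year 6 = $54,410 − $16,520 = $37,890.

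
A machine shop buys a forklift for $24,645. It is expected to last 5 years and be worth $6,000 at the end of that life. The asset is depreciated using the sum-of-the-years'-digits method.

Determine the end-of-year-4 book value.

Depreciable base = $24,645 − $6,000 = $18,645.
Sum of the years' digits = 5+4+3+2+1 = 15.
Year 1: $18,645 × 5/15 = $6,215. Book value $18,430.
Year 2: $18,645 × 4/15 = $4,972. Book value $13,458.
Year 3: $18,645 × 3/15 = $3,729. Book value $9,729.
Year 4: $18,645 × 2/15 = $2,486. Book value $7,243.

$7,243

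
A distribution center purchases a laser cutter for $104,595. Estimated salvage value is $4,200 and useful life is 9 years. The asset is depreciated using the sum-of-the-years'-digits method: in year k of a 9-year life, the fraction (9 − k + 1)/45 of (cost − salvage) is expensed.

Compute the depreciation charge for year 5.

Depreciable base = $104,595 − $4,200 = $100,395.
Sum of the years' digits = 9+8+7+6+5+4+3+2+1 = 45.
Year 1: $100,395 × 9/45 = $20,079. Book value $84,516.
Year 2: $100,395 × 8/45 = $17,848. Book value $66,668.
Year 3: $100,395 × 7/45 = $15,617. Book value $51,051.
Year 4: $100,395 × 6/45 = $13,386. Book value $37,665.
Year 5: $100,395 × 5/45 = $11,155. Book value $26,510.

$11,155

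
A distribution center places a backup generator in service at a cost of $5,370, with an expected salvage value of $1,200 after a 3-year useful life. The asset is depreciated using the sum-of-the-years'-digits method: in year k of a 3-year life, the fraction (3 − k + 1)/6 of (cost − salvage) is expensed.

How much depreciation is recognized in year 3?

Depreciable base = $5,370 − $1,200 = $4,170.
Sum of the years' digits = 3+2+1 = 6.
Year 1: $4,170 × 3/6 = $2,085. Book value $3,285.
Year 2: $4,170 × 2/6 = $1,390. Book value $1,895.
Year 3: $4,170 × 1/6 = $695. Book value $1,200.

$695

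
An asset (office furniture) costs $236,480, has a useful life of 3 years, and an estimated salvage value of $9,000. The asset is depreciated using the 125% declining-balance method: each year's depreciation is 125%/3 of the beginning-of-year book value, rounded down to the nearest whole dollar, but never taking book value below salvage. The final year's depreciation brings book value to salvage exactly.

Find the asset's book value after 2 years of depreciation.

$80,470

Depreciable base = $236,480 − $9,000 = $227,480.
Year 1: ⌊$236,480 × 125%/3⌋ = $98,533. Book value $137,947.
Year 2: ⌊$137,947 × 125%/3⌋ = $57,477. Book value $80,470.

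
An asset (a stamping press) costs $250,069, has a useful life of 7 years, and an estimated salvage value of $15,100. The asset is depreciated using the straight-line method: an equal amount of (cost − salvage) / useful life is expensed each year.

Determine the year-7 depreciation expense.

Depreciable base = $250,069 − $15,100 = $234,969.
Annual expense = $234,969 / 7 = $33,567.

$33,567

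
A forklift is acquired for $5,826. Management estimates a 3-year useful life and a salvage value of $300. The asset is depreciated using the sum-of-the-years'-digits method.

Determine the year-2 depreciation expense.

Depreciable base = $5,826 − $300 = $5,526.
Sum of the years' digits = 3+2+1 = 6.
Year 1: $5,526 × 3/6 = $2,763. Book value $3,063.
Year 2: $5,526 × 2/6 = $1,842. Book value $1,221.

$1,842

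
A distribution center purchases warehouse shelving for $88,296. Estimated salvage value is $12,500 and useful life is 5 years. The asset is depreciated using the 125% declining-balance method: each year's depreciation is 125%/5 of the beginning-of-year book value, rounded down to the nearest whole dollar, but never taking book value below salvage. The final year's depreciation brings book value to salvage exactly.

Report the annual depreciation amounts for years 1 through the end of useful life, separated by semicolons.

Depreciable base = $88,296 − $12,500 = $75,796.
Year 1: ⌊$88,296 × 125%/5⌋ = $22,074. Book value $66,222.
Year 2: ⌊$66,222 × 125%/5⌋ = $16,555. Book value $49,667.
Year 3: ⌊$49,667 × 125%/5⌋ = $12,416. Book value $37,251.
Year 4: ⌊$37,251 × 125%/5⌋ = $9,312. Book value $27,939.
Year 5 (final): $27,939 − $12,500 = $15,439. Book value $12,500.

$22,074; $16,555; $12,416; $9,312; $15,439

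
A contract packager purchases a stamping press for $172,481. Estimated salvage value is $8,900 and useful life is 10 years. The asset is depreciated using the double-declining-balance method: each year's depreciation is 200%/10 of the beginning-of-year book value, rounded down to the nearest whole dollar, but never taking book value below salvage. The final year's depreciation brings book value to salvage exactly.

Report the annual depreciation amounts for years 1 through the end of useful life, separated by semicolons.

$34,496; $27,597; $22,077; $17,662; $14,129; $11,304; $9,043; $7,234; $5,787; $14,252

Depreciable base = $172,481 − $8,900 = $163,581.
Year 1: ⌊$172,481 × 200%/10⌋ = $34,496. Book value $137,985.
Year 2: ⌊$137,985 × 200%/10⌋ = $27,597. Book value $110,388.
Year 3: ⌊$110,388 × 200%/10⌋ = $22,077. Book value $88,311.
Year 4: ⌊$88,311 × 200%/10⌋ = $17,662. Book value $70,649.
Year 5: ⌊$70,649 × 200%/10⌋ = $14,129. Book value $56,520.
Year 6: ⌊$56,520 × 200%/10⌋ = $11,304. Book value $45,216.
Year 7: ⌊$45,216 × 200%/10⌋ = $9,043. Book value $36,173.
Year 8: ⌊$36,173 × 200%/10⌋ = $7,234. Book value $28,939.
Year 9: ⌊$28,939 × 200%/10⌋ = $5,787. Book value $23,152.
Year 10 (final): $23,152 − $8,900 = $14,252. Book value $8,900.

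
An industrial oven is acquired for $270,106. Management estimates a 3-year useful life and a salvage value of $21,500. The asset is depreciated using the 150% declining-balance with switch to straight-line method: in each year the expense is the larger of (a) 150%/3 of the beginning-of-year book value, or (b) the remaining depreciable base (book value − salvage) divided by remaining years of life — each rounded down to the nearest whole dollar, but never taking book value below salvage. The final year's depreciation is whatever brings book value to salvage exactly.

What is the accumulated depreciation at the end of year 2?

Depreciable base = $270,106 − $21,500 = $248,606.
Year 1: DB = ⌊$270,106 × 150%/3⌋ = $135,053; SL = ⌊$248,606/3⌋ = $82,868 → take DB $135,053. Book value $135,053.
Year 2: DB = ⌊$135,053 × 150%/3⌋ = $67,526; SL = ⌊$113,553/2⌋ = $56,776 → take DB $67,526. Book value $67,527.
Accumulated through year 2 = $270,106 − $67,527 = $202,579.

$202,579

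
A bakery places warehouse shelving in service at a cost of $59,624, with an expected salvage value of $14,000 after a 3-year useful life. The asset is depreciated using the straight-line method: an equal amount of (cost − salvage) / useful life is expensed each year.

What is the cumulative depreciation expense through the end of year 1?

$15,208

Depreciable base = $59,624 − $14,000 = $45,624.
Annual expense = $45,624 / 3 = $15,208.
End of year 1: book value $44,416.
Accumulated through year 1 = $59,624 − $44,416 = $15,208.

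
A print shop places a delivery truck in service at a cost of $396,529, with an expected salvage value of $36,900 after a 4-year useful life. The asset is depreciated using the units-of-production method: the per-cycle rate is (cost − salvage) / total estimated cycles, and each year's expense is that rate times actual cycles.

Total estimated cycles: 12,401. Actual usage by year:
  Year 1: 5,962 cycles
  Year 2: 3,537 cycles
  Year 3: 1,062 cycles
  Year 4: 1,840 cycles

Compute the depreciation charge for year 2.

$102,573

Depreciable base = $396,529 − $36,900 = $359,629.
Rate = $359,629 / 12,401 cycles = $29 per cycle.
Year 1: 5,962 × $29 = $172,898. Book value $223,631.
Year 2: 3,537 × $29 = $102,573. Book value $121,058.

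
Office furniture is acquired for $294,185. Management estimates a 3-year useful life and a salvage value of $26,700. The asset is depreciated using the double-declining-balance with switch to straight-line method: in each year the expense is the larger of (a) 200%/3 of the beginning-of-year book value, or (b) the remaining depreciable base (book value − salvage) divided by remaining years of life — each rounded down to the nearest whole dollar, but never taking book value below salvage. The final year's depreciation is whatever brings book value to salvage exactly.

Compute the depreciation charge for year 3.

$5,988

Depreciable base = $294,185 − $26,700 = $267,485.
Year 1: DB = ⌊$294,185 × 200%/3⌋ = $196,123; SL = ⌊$267,485/3⌋ = $89,161 → take DB $196,123. Book value $98,062.
Year 2: DB = ⌊$98,062 × 200%/3⌋ = $65,374; SL = ⌊$71,362/2⌋ = $35,681 → take DB $65,374. Book value $32,688.
Year 3 (final): $32,688 − $26,700 = $5,988. Book value $26,700.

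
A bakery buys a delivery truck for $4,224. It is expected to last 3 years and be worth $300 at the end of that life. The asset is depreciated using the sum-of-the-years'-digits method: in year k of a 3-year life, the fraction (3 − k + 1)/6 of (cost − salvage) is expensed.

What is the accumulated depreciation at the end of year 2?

$3,270

Depreciable base = $4,224 − $300 = $3,924.
Sum of the years' digits = 3+2+1 = 6.
Year 1: $3,924 × 3/6 = $1,962. Book value $2,262.
Year 2: $3,924 × 2/6 = $1,308. Book value $954.
Accumulated through year 2 = $4,224 − $954 = $3,270.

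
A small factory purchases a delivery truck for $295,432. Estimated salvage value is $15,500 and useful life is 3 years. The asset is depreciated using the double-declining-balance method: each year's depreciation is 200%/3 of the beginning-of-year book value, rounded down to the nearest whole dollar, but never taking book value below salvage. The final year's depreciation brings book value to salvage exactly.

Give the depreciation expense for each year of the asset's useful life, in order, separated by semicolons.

Depreciable base = $295,432 − $15,500 = $279,932.
Year 1: ⌊$295,432 × 200%/3⌋ = $196,954. Book value $98,478.
Year 2: ⌊$98,478 × 200%/3⌋ = $65,652. Book value $32,826.
Year 3 (final): $32,826 − $15,500 = $17,326. Book value $15,500.

$196,954; $65,652; $17,326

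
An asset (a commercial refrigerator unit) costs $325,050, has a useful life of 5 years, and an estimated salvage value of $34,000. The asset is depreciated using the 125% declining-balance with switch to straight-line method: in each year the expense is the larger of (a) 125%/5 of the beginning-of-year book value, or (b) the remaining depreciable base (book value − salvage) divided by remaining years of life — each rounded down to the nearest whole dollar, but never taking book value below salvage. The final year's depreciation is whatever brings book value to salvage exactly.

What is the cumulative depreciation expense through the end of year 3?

Depreciable base = $325,050 − $34,000 = $291,050.
Year 1: DB = ⌊$325,050 × 125%/5⌋ = $81,262; SL = ⌊$291,050/5⌋ = $58,210 → take DB $81,262. Book value $243,788.
Year 2: DB = ⌊$243,788 × 125%/5⌋ = $60,947; SL = ⌊$209,788/4⌋ = $52,447 → take DB $60,947. Book value $182,841.
Year 3: DB = ⌊$182,841 × 125%/5⌋ = $45,710; SL = ⌊$148,841/3⌋ = $49,613 → take SL $49,613. Book value $133,228.
Accumulated through year 3 = $325,050 − $133,228 = $191,822.

$191,822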